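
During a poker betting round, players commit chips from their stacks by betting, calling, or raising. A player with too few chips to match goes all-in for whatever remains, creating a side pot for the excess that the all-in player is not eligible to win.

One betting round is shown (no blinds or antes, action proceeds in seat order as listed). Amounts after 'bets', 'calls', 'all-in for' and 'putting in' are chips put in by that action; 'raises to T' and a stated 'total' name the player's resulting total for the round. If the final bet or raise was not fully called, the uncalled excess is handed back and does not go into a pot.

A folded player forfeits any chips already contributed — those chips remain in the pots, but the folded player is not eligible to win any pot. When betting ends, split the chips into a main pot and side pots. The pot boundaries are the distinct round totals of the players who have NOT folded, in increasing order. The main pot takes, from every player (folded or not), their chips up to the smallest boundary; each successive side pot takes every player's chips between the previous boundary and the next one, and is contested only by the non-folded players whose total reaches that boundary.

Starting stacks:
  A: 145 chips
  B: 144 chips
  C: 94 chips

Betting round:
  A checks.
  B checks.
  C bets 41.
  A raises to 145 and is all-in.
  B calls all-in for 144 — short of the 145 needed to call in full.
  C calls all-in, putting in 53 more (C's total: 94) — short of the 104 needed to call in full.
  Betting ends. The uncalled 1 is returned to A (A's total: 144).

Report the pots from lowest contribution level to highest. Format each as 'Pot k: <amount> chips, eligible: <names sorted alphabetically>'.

Pot 1: 282 chips, eligible: A, B, C
Pot 2: 100 chips, eligible: A, B

Derivation:
Contributions (after 1 returned to A): A=144, B=144, C=94
Pot levels (distinct totals of non-folded players): 94, 144
Layer 1-94: 94 each from A, B, C = 94*3 = 282 chips; eligible A, B, C
Layer 95-144: 50 each from A, B = 50*2 = 100 chips; eligible A, B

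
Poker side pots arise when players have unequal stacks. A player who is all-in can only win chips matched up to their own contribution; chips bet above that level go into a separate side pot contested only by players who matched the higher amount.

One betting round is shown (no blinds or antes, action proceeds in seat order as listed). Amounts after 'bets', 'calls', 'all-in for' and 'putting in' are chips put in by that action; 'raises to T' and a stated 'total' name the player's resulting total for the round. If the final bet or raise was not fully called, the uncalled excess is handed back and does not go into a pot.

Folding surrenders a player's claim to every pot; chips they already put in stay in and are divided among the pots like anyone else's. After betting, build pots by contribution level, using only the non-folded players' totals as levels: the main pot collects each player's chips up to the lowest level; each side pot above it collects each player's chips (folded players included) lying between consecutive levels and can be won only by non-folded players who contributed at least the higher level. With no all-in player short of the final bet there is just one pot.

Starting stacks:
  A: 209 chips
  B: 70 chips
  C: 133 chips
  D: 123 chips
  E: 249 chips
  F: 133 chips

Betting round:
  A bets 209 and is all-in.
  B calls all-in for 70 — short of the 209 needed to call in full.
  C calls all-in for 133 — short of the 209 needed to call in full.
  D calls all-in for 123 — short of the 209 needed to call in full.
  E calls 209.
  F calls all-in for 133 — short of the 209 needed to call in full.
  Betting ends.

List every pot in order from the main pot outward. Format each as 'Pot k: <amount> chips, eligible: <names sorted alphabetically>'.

Pot 1: 420 chips, eligible: A, B, C, D, E, F
Pot 2: 265 chips, eligible: A, C, D, E, F
Pot 3: 40 chips, eligible: A, C, E, F
Pot 4: 152 chips, eligible: A, E

Derivation:
Contributions: A=209, B=70, C=133, D=123, E=209, F=133
Pot levels (distinct totals of non-folded players): 70, 123, 133, 209
Layer 1-70: 70 each from A, B, C, D, E, F = 70*6 = 420 chips; eligible A, B, C, D, E, F
Layer 71-123: 53 each from A, C, D, E, F = 53*5 = 265 chips; eligible A, C, D, E, F
Layer 124-133: 10 each from A, C, E, F = 10*4 = 40 chips; eligible A, C, E, F
Layer 134-209: 76 each from A, E = 76*2 = 152 chips; eligible A, E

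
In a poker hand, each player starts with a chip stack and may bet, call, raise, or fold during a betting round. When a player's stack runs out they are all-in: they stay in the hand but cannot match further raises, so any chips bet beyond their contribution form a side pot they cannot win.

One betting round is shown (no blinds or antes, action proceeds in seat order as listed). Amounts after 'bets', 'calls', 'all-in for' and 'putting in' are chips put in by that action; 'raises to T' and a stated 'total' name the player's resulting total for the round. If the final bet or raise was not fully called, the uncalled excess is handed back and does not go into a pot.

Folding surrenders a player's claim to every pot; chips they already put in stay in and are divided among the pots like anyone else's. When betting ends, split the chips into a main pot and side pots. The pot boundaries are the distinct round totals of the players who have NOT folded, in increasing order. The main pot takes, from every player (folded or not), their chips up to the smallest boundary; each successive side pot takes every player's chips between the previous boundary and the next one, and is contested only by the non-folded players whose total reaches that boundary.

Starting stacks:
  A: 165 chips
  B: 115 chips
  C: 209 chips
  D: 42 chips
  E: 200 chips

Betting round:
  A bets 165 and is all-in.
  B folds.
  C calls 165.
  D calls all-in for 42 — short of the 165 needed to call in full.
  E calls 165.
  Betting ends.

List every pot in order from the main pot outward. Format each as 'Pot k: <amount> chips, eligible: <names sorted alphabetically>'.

Pot 1: 168 chips, eligible: A, C, D, E
Pot 2: 369 chips, eligible: A, C, E

Derivation:
Contributions: A=165, C=165, D=42, E=165
Folded: B
Pot levels (distinct totals of non-folded players): 42, 165
Layer 1-42: 42 each from A, C, D, E = 42*4 = 168 chips; eligible A, C, D, E
Layer 43-165: 123 each from A, C, E = 123*3 = 369 chips; eligible A, C, E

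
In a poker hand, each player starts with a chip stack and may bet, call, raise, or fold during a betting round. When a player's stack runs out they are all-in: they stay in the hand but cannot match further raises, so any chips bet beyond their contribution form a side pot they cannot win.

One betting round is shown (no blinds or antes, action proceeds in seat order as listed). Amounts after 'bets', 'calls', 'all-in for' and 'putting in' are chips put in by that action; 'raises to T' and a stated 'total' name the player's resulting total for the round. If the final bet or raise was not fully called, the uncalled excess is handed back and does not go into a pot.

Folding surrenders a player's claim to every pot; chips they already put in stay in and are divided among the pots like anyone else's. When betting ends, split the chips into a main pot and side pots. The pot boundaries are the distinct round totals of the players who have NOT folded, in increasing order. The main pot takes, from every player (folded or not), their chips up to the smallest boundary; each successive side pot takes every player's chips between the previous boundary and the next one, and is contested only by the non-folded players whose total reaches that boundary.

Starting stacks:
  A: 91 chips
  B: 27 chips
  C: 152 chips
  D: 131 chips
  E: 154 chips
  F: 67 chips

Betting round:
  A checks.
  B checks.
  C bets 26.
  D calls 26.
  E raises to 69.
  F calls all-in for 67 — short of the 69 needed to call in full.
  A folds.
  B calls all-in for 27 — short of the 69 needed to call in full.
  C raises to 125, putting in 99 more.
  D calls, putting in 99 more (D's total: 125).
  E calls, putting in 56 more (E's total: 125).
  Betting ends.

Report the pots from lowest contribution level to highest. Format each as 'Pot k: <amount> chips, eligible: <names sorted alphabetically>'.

Pot 1: 135 chips, eligible: B, C, D, E, F
Pot 2: 160 chips, eligible: C, D, E, F
Pot 3: 174 chips, eligible: C, D, E

Derivation:
Contributions: B=27, C=125, D=125, E=125, F=67
Folded: A
Pot levels (distinct totals of non-folded players): 27, 67, 125
Layer 1-27: 27 each from B, C, D, E, F = 27*5 = 135 chips; eligible B, C, D, E, F
Layer 28-67: 40 each from C, D, E, F = 40*4 = 160 chips; eligible C, D, E, F
Layer 68-125: 58 each from C, D, E = 58*3 = 174 chips; eligible C, D, E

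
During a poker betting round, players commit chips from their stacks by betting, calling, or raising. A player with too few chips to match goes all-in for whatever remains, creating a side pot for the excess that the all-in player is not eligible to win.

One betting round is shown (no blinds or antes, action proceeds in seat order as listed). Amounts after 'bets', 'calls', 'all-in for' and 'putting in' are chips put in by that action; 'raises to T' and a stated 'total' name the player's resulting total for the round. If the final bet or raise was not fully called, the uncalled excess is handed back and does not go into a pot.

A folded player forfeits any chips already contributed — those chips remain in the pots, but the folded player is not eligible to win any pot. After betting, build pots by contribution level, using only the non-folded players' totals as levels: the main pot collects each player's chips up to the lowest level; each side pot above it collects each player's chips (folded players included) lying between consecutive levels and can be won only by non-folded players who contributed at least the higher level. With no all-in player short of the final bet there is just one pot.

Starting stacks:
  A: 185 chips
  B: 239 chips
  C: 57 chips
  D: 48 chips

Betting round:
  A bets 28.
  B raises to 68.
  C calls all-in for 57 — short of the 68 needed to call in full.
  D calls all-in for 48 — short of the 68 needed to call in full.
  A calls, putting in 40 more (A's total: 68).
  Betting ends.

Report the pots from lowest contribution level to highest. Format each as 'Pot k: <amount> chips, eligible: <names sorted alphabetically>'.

Pot 1: 192 chips, eligible: A, B, C, D
Pot 2: 27 chips, eligible: A, B, C
Pot 3: 22 chips, eligible: A, B

Derivation:
Contributions: A=68, B=68, C=57, D=48
Pot levels (distinct totals of non-folded players): 48, 57, 68
Layer 1-48: 48 each from A, B, C, D = 48*4 = 192 chips; eligible A, B, C, D
Layer 49-57: 9 each from A, B, C = 9*3 = 27 chips; eligible A, B, C
Layer 58-68: 11 each from A, B = 11*2 = 22 chips; eligible A, B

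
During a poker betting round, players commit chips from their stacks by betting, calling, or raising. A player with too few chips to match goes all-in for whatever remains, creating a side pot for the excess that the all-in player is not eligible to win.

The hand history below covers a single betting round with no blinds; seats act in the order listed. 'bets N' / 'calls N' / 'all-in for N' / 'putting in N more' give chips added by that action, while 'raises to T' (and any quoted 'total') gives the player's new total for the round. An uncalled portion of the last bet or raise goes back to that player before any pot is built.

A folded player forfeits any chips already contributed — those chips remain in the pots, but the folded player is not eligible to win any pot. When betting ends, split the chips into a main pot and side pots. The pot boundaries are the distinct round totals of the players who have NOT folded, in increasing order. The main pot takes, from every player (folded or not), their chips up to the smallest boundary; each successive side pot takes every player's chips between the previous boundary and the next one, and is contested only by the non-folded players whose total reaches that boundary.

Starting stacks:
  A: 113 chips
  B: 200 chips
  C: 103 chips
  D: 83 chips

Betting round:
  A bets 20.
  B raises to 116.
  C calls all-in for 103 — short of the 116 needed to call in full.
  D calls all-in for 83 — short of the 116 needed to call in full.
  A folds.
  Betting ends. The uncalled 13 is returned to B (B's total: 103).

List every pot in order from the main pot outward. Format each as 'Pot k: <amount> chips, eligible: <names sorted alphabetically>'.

Contributions (after 13 returned to B): A=20, B=103, C=103, D=83
Folded: A
Pot levels (distinct totals of non-folded players): 83, 103
Layer 1-83: A 20 + B 83 + C 83 + D 83 = 269 chips; eligible B, C, D
Layer 84-103: 20 each from B, C = 20*2 = 40 chips; eligible B, C

Pot 1: 269 chips, eligible: B, C, D
Pot 2: 40 chips, eligible: B, C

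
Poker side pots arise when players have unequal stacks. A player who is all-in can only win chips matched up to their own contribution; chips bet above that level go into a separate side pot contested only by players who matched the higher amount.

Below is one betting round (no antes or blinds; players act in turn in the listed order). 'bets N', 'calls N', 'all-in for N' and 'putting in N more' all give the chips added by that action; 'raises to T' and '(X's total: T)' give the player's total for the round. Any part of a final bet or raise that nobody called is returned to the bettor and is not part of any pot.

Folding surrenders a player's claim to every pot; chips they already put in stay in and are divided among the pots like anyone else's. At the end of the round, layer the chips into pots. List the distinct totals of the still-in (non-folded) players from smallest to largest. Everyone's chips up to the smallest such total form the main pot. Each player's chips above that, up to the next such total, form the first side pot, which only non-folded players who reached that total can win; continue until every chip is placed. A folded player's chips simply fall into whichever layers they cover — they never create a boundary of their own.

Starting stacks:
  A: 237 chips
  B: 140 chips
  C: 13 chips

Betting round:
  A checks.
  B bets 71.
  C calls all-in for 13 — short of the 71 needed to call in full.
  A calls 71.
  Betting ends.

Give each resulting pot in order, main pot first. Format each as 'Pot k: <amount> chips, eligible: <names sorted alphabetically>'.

Contributions: A=71, B=71, C=13
Pot levels (distinct totals of non-folded players): 13, 71
Layer 1-13: 13 each from A, B, C = 13*3 = 39 chips; eligible A, B, C
Layer 14-71: 58 each from A, B = 58*2 = 116 chips; eligible A, B

Pot 1: 39 chips, eligible: A, B, C
Pot 2: 116 chips, eligible: A, B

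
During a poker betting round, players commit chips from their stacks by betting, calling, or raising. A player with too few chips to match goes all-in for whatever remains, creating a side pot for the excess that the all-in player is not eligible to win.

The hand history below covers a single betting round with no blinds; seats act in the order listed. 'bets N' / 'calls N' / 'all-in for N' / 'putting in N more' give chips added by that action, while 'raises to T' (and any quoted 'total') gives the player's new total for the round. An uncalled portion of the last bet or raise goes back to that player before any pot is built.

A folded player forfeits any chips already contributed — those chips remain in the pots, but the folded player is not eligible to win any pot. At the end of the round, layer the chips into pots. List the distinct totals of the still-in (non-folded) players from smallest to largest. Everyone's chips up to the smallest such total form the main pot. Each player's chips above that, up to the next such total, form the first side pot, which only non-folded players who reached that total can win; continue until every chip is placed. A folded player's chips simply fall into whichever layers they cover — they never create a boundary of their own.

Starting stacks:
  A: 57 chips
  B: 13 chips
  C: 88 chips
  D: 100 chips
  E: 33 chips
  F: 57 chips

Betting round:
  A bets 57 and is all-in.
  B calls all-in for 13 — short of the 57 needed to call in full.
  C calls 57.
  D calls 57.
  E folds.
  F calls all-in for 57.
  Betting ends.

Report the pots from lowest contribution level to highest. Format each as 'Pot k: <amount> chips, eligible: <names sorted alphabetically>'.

Pot 1: 65 chips, eligible: A, B, C, D, F
Pot 2: 176 chips, eligible: A, C, D, F

Derivation:
Contributions: A=57, B=13, C=57, D=57, F=57
Folded: E
Pot levels (distinct totals of non-folded players): 13, 57
Layer 1-13: 13 each from A, B, C, D, F = 13*5 = 65 chips; eligible A, B, C, D, F
Layer 14-57: 44 each from A, C, D, F = 44*4 = 176 chips; eligible A, C, D, F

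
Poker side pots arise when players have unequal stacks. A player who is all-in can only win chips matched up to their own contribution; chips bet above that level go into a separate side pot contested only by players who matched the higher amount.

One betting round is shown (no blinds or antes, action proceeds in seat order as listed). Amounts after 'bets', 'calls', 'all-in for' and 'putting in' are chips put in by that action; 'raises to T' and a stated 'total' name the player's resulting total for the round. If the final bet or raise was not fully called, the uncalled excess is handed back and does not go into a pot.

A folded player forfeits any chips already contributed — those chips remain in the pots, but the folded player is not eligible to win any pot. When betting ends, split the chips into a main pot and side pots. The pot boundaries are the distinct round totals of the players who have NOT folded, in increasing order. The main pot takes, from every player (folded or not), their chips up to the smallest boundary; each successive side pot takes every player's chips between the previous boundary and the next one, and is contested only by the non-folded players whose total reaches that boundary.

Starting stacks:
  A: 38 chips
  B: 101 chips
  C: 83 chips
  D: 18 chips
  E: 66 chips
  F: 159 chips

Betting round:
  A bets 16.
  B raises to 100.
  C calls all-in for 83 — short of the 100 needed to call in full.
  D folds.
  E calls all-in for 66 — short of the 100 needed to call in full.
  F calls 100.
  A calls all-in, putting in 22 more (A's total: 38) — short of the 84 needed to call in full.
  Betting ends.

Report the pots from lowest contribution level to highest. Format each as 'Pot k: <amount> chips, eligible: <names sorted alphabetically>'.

Contributions: A=38, B=100, C=83, E=66, F=100
Folded: D
Pot levels (distinct totals of non-folded players): 38, 66, 83, 100
Layer 1-38: 38 each from A, B, C, E, F = 38*5 = 190 chips; eligible A, B, C, E, F
Layer 39-66: 28 each from B, C, E, F = 28*4 = 112 chips; eligible B, C, E, F
Layer 67-83: 17 each from B, C, F = 17*3 = 51 chips; eligible B, C, F
Layer 84-100: 17 each from B, F = 17*2 = 34 chips; eligible B, F

Pot 1: 190 chips, eligible: A, B, C, E, F
Pot 2: 112 chips, eligible: B, C, E, F
Pot 3: 51 chips, eligible: B, C, F
Pot 4: 34 chips, eligible: B, F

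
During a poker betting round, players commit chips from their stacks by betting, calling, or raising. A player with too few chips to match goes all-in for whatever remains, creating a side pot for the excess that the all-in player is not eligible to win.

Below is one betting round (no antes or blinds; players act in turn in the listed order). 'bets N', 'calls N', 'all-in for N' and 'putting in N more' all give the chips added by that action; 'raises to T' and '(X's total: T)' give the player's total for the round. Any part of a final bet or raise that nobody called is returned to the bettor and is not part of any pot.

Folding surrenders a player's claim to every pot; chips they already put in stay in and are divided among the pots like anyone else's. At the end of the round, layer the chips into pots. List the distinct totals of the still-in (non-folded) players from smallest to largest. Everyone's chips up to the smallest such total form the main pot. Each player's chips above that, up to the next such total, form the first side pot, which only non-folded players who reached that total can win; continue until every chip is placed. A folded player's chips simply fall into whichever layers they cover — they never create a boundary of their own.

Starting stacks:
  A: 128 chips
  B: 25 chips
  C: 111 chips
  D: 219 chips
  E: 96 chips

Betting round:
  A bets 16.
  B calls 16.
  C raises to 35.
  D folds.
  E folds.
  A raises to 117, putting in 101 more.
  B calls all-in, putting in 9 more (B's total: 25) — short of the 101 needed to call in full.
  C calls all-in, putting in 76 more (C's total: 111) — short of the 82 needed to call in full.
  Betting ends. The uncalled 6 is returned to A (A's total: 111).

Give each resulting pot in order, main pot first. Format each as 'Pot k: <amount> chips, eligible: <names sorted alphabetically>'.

Contributions (after 6 returned to A): A=111, B=25, C=111
Folded: D, E
Pot levels (distinct totals of non-folded players): 25, 111
Layer 1-25: 25 each from A, B, C = 25*3 = 75 chips; eligible A, B, C
Layer 26-111: 86 each from A, C = 86*2 = 172 chips; eligible A, C

Pot 1: 75 chips, eligible: A, B, C
Pot 2: 172 chips, eligible: A, C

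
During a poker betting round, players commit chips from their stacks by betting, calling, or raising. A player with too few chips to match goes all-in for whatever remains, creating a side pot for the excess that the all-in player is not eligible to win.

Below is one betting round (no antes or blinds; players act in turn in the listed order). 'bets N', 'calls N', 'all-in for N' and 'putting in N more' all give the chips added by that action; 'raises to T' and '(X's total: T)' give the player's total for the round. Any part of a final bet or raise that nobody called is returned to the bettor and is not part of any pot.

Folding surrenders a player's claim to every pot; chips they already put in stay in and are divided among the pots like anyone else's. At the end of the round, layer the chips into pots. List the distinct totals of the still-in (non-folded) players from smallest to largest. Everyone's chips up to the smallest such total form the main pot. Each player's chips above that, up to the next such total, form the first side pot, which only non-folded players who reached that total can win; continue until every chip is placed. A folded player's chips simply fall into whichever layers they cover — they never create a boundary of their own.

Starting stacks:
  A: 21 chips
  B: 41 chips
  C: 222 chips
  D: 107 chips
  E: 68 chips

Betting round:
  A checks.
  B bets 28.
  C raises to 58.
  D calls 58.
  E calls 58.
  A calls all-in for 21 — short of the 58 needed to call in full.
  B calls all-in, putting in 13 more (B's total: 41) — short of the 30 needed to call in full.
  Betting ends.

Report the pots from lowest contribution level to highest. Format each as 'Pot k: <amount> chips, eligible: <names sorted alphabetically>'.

Contributions: A=21, B=41, C=58, D=58, E=58
Pot levels (distinct totals of non-folded players): 21, 41, 58
Layer 1-21: 21 each from A, B, C, D, E = 21*5 = 105 chips; eligible A, B, C, D, E
Layer 22-41: 20 each from B, C, D, E = 20*4 = 80 chips; eligible B, C, D, E
Layer 42-58: 17 each from C, D, E = 17*3 = 51 chips; eligible C, D, E

Pot 1: 105 chips, eligible: A, B, C, D, E
Pot 2: 80 chips, eligible: B, C, D, E
Pot 3: 51 chips, eligible: C, D, E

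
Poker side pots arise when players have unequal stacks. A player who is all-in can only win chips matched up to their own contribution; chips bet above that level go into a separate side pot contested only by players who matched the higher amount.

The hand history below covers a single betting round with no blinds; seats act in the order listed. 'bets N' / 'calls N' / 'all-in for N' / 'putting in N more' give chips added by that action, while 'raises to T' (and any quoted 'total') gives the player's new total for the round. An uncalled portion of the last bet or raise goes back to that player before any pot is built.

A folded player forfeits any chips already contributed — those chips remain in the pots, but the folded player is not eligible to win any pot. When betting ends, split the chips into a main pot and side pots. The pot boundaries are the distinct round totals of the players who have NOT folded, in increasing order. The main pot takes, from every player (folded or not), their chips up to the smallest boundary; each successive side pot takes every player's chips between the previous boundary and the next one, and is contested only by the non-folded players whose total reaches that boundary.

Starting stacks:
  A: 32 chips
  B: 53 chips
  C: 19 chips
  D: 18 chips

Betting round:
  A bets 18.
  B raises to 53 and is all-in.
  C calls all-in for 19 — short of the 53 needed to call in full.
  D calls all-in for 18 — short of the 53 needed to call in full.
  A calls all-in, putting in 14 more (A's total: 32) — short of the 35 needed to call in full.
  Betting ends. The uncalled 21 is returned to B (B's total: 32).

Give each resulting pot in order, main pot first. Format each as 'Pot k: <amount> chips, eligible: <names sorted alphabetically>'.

Pot 1: 72 chips, eligible: A, B, C, D
Pot 2: 3 chips, eligible: A, B, C
Pot 3: 26 chips, eligible: A, B

Derivation:
Contributions (after 21 returned to B): A=32, B=32, C=19, D=18
Pot levels (distinct totals of non-folded players): 18, 19, 32
Layer 1-18: 18 each from A, B, C, D = 18*4 = 72 chips; eligible A, B, C, D
Layer 19-19: 1 each from A, B, C = 1*3 = 3 chips; eligible A, B, C
Layer 20-32: 13 each from A, B = 13*2 = 26 chips; eligible A, B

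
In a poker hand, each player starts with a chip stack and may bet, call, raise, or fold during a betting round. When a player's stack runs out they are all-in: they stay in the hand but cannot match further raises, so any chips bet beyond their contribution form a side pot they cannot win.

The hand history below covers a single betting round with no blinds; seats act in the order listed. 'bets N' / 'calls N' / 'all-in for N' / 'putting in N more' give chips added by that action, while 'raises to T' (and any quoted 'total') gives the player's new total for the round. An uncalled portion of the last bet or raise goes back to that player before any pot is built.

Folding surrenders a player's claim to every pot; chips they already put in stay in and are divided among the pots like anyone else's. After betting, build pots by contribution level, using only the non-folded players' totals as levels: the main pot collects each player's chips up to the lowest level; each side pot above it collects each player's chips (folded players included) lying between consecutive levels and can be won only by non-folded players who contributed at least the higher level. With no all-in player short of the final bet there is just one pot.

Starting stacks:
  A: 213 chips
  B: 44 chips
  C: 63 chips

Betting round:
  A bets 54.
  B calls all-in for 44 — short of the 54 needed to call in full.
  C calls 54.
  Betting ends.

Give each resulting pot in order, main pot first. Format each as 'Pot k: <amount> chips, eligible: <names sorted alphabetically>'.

Contributions: A=54, B=44, C=54
Pot levels (distinct totals of non-folded players): 44, 54
Layer 1-44: 44 each from A, B, C = 44*3 = 132 chips; eligible A, B, C
Layer 45-54: 10 each from A, C = 10*2 = 20 chips; eligible A, C

Pot 1: 132 chips, eligible: A, B, C
Pot 2: 20 chips, eligible: A, C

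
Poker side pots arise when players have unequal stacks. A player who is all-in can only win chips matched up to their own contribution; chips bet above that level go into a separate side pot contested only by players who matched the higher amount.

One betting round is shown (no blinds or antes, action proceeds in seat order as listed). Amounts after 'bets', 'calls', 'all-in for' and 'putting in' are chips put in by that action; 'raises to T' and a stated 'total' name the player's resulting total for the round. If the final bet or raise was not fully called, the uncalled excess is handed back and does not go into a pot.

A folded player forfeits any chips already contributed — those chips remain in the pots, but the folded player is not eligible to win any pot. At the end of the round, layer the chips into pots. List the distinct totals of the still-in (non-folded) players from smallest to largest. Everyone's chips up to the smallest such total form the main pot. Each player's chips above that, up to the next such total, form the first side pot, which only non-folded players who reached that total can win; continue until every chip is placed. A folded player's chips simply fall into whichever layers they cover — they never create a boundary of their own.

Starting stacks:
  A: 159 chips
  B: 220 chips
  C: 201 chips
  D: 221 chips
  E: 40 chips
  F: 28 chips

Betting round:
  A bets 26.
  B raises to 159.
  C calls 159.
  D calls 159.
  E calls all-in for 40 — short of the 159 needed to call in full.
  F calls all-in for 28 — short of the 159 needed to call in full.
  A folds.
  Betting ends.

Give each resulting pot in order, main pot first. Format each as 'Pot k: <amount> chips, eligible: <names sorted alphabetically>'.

Contributions: A=26, B=159, C=159, D=159, E=40, F=28
Folded: A
Pot levels (distinct totals of non-folded players): 28, 40, 159
Layer 1-28: A 26 + B 28 + C 28 + D 28 + E 28 + F 28 = 166 chips; eligible B, C, D, E, F
Layer 29-40: 12 each from B, C, D, E = 12*4 = 48 chips; eligible B, C, D, E
Layer 41-159: 119 each from B, C, D = 119*3 = 357 chips; eligible B, C, D

Pot 1: 166 chips, eligible: B, C, D, E, F
Pot 2: 48 chips, eligible: B, C, D, E
Pot 3: 357 chips, eligible: B, C, D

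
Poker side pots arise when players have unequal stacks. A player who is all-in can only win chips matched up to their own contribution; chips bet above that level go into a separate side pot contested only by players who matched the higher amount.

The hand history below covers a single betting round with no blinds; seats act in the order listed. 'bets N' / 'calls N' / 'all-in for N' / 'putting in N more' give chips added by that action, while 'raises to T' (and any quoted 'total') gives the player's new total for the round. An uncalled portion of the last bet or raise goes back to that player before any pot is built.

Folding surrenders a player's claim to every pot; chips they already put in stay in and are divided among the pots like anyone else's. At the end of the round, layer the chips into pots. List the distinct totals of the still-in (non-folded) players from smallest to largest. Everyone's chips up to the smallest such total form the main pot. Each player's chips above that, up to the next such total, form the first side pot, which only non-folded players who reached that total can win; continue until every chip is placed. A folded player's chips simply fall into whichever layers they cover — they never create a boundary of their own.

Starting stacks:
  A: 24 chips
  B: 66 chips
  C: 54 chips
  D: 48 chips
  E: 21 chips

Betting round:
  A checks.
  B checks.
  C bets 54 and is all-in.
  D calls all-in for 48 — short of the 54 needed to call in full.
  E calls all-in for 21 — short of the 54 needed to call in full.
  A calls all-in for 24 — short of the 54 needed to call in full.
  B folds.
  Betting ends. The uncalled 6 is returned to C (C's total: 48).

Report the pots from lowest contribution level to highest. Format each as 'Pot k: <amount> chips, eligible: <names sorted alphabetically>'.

Pot 1: 84 chips, eligible: A, C, D, E
Pot 2: 9 chips, eligible: A, C, D
Pot 3: 48 chips, eligible: C, D

Derivation:
Contributions (after 6 returned to C): A=24, C=48, D=48, E=21
Folded: B
Pot levels (distinct totals of non-folded players): 21, 24, 48
Layer 1-21: 21 each from A, C, D, E = 21*4 = 84 chips; eligible A, C, D, E
Layer 22-24: 3 each from A, C, D = 3*3 = 9 chips; eligible A, C, D
Layer 25-48: 24 each from C, D = 24*2 = 48 chips; eligible C, D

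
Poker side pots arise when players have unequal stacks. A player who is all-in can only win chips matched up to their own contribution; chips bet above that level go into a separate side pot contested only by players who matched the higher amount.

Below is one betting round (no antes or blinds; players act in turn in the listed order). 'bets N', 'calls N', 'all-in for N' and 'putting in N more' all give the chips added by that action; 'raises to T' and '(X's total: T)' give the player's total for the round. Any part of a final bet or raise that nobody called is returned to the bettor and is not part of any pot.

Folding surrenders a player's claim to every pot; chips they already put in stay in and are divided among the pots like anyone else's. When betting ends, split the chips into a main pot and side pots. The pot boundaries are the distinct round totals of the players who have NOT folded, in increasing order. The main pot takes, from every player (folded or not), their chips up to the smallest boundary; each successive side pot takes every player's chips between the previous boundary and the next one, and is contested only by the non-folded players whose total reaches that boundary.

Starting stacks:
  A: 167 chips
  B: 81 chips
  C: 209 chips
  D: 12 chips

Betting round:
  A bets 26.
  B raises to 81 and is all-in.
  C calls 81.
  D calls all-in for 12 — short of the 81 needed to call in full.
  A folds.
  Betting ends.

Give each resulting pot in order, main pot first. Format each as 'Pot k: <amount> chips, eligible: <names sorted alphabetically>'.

Pot 1: 48 chips, eligible: B, C, D
Pot 2: 152 chips, eligible: B, C

Derivation:
Contributions: A=26, B=81, C=81, D=12
Folded: A
Pot levels (distinct totals of non-folded players): 12, 81
Layer 1-12: 12 each from A, B, C, D = 12*4 = 48 chips; eligible B, C, D
Layer 13-81: A 14 + B 69 + C 69 = 152 chips; eligible B, C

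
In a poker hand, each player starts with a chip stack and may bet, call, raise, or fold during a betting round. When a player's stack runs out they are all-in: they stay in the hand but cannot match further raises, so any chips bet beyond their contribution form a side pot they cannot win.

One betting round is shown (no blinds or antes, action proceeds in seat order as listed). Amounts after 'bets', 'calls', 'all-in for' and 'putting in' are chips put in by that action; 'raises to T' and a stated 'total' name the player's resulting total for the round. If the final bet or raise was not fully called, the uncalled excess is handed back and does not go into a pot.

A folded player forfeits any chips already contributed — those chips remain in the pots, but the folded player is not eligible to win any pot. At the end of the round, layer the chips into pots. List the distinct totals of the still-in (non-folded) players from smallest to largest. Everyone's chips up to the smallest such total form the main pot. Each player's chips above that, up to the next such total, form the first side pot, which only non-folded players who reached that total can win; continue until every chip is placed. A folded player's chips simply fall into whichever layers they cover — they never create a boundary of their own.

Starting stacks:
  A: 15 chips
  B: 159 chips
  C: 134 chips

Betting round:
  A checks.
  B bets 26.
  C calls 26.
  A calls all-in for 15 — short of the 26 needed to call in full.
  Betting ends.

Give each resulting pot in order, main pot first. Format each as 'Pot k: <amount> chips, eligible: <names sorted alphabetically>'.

Pot 1: 45 chips, eligible: A, B, C
Pot 2: 22 chips, eligible: B, C

Derivation:
Contributions: A=15, B=26, C=26
Pot levels (distinct totals of non-folded players): 15, 26
Layer 1-15: 15 each from A, B, C = 15*3 = 45 chips; eligible A, B, C
Layer 16-26: 11 each from B, C = 11*2 = 22 chips; eligible B, C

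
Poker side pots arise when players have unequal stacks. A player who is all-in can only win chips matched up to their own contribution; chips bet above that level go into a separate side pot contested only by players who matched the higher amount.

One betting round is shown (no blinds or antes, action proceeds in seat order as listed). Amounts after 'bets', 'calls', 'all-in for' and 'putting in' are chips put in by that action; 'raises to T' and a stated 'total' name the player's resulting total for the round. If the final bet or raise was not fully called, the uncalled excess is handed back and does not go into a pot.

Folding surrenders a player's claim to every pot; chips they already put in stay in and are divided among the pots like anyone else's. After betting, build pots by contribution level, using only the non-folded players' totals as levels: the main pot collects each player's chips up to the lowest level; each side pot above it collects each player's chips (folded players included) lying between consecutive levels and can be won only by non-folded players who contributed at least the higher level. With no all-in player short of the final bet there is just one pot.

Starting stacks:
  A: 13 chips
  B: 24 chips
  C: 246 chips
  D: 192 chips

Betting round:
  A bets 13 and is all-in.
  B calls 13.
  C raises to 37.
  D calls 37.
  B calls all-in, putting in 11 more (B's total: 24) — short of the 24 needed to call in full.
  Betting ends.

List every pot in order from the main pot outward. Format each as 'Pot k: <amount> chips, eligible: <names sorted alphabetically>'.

Pot 1: 52 chips, eligible: A, B, C, D
Pot 2: 33 chips, eligible: B, C, D
Pot 3: 26 chips, eligible: C, D

Derivation:
Contributions: A=13, B=24, C=37, D=37
Pot levels (distinct totals of non-folded players): 13, 24, 37
Layer 1-13: 13 each from A, B, C, D = 13*4 = 52 chips; eligible A, B, C, D
Layer 14-24: 11 each from B, C, D = 11*3 = 33 chips; eligible B, C, D
Layer 25-37: 13 each from C, D = 13*2 = 26 chips; eligible C, D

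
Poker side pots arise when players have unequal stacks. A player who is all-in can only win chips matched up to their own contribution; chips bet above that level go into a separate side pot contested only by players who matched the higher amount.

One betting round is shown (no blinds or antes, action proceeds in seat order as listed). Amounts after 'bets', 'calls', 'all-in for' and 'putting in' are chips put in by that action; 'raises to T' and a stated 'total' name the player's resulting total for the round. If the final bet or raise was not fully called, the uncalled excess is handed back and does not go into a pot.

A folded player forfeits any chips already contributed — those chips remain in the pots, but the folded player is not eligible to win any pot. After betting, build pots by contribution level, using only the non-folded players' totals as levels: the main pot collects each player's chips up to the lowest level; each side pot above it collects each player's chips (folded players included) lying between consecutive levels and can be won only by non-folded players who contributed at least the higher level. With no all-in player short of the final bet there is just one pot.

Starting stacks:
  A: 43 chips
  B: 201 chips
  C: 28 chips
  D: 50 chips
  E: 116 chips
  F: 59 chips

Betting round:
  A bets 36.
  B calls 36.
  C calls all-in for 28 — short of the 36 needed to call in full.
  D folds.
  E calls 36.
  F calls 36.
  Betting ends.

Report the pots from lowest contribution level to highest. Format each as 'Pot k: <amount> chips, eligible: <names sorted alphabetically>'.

Pot 1: 140 chips, eligible: A, B, C, E, F
Pot 2: 32 chips, eligible: A, B, E, F

Derivation:
Contributions: A=36, B=36, C=28, E=36, F=36
Folded: D
Pot levels (distinct totals of non-folded players): 28, 36
Layer 1-28: 28 each from A, B, C, E, F = 28*5 = 140 chips; eligible A, B, C, E, F
Layer 29-36: 8 each from A, B, E, F = 8*4 = 32 chips; eligible A, B, E, F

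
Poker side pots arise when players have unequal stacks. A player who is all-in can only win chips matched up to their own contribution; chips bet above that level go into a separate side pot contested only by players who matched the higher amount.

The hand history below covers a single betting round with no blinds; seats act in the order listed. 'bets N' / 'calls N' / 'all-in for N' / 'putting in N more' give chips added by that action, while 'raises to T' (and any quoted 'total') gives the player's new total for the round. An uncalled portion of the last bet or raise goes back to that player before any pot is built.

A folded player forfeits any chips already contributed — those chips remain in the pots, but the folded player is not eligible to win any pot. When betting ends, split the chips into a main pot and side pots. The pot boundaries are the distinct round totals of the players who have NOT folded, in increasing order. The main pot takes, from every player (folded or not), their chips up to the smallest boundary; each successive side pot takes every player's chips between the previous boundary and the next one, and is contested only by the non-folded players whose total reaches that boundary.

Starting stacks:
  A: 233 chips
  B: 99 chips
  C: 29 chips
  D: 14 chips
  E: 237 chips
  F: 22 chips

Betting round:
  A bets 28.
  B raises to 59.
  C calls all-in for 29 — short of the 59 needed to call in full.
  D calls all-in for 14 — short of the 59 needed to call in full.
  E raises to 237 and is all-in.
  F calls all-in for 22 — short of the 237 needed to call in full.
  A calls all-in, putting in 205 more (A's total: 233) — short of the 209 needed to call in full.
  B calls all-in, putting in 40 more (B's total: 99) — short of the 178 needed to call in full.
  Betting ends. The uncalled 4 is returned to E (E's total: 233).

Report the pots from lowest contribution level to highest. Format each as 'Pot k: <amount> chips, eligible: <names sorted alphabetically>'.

Contributions (after 4 returned to E): A=233, B=99, C=29, D=14, E=233, F=22
Pot levels (distinct totals of non-folded players): 14, 22, 29, 99, 233
Layer 1-14: 14 each from A, B, C, D, E, F = 14*6 = 84 chips; eligible A, B, C, D, E, F
Layer 15-22: 8 each from A, B, C, E, F = 8*5 = 40 chips; eligible A, B, C, E, F
Layer 23-29: 7 each from A, B, C, E = 7*4 = 28 chips; eligible A, B, C, E
Layer 30-99: 70 each from A, B, E = 70*3 = 210 chips; eligible A, B, E
Layer 100-233: 134 each from A, E = 134*2 = 268 chips; eligible A, E

Pot 1: 84 chips, eligible: A, B, C, D, E, F
Pot 2: 40 chips, eligible: A, B, C, E, F
Pot 3: 28 chips, eligible: A, B, C, E
Pot 4: 210 chips, eligible: A, B, E
Pot 5: 268 chips, eligible: A, E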